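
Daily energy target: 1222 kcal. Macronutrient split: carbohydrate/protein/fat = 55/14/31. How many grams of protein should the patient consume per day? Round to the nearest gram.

Protein energy = 14% × 1222 = 171.08 kcal.
At 4 kcal/g: 171.08 ÷ 4 = 42.77 g.

43 g/day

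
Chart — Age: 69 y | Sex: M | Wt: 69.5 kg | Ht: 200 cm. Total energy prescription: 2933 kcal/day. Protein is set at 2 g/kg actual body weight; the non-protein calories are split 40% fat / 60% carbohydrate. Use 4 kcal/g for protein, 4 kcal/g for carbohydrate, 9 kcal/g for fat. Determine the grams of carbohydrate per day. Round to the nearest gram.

357 g/day

Protein = 2 × 69.5 = 139 g → 139 × 4 = 556 kcal.
Non-protein calories = 2933 − 556 = 2377 kcal.
Fat: 40% × 2377 = 950.8 kcal; carbohydrate: 1426.2 kcal.
Carbohydrate: 1426.2 kcal ÷ 4 kcal/g = 356.55 g.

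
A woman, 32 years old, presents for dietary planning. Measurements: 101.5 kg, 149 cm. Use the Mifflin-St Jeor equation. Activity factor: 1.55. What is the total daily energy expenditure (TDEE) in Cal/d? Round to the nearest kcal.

Mifflin-St Jeor (female): BMR = 10(101.5) + 6.25(149) − 5(32) − 161 = 1015 + 931.25 − 160 − 161 = 1625.25 kcal/day.
TEE = BMR × activity factor = 1625.25 × 1.55 = 2519.1375 kcal/day.

2519 Cal/d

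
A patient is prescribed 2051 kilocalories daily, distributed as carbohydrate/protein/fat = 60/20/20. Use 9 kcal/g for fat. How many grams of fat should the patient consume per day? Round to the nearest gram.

46 g/day

Fat energy = 20% × 2051 = 410.2 kcal.
At 9 kcal/g: 410.2 ÷ 9 = 45.5778 g.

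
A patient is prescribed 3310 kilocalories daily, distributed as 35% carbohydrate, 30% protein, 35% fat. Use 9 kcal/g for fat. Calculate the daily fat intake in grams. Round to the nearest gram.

129 g/day

Fat energy = 35% × 3310 = 1158.5 kcal.
At 9 kcal/g: 1158.5 ÷ 9 = 128.7222 g.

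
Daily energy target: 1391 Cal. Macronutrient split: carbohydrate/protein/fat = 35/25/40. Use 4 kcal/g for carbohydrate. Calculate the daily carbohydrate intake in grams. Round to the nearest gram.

Carbohydrate energy = 35% × 1391 = 486.85 kcal.
At 4 kcal/g: 486.85 ÷ 4 = 121.7125 g.

122 g/day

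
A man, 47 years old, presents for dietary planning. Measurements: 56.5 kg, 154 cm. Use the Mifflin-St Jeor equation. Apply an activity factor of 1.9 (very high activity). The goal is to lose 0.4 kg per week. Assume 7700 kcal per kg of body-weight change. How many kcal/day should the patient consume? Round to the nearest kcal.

Mifflin-St Jeor (male): BMR = 10(56.5) + 6.25(154) − 5(47) + 5 = 565 + 962.5 − 235 + 5 = 1297.5 kcal/day.
TEE = 1297.5 × 1.9 = 2465.25 kcal/day.
Required daily deficit = 0.4 × 7700 ÷ 7 = 440 kcal/day.
Target intake = 2465.25 − 440 = 2025.25 kcal/day.

2025 kcal/day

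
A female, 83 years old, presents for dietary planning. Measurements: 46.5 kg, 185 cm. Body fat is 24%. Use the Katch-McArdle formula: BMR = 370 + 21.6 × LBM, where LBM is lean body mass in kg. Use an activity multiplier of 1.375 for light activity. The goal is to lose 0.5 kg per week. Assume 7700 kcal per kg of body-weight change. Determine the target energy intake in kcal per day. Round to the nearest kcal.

LBM = 46.5 × (1 − 0.24) = 35.34 kg. Katch-McArdle: BMR = 370 + 21.6 × 35.34 = 1133.344 kcal/day.
TEE = 1133.344 × 1.375 = 1558.348 kcal/day.
Required daily deficit = 0.5 × 7700 ÷ 7 = 550 kcal/day.
Target intake = 1558.348 − 550 = 1008.348 kcal/day.

1008 kcal per day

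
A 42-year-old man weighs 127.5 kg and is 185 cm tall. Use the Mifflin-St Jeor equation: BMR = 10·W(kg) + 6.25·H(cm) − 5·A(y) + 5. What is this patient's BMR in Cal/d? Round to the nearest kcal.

2226 Cal/d

Mifflin-St Jeor (male): BMR = 10(127.5) + 6.25(185) − 5(42) + 5 = 1275 + 1156.25 − 210 + 5 = 2226.25 kcal/day.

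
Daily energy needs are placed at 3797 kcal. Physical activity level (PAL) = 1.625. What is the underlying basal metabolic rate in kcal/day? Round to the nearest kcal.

BMR = TEE ÷ activity factor = 3797 ÷ 1.625 = 2336.6154 kcal/day.

2337 kcal/day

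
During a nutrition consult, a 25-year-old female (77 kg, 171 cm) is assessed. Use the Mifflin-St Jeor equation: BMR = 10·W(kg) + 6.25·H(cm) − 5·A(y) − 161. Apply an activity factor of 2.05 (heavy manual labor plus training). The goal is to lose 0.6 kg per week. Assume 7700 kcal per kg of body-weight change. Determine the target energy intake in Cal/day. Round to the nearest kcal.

Mifflin-St Jeor (female): BMR = 10(77) + 6.25(171) − 5(25) − 161 = 770 + 1068.75 − 125 − 161 = 1552.75 kcal/day.
TEE = 1552.75 × 2.05 = 3183.1375 kcal/day.
Required daily deficit = 0.6 × 7700 ÷ 7 = 660 kcal/day.
Target intake = 3183.1375 − 660 = 2523.1375 kcal/day.

2523 Cal/day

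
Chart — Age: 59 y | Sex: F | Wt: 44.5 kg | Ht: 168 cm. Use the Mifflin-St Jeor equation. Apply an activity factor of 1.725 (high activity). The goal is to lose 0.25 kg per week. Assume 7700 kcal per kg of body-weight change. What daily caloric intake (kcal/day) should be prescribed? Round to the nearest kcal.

1517 kcal/day

Mifflin-St Jeor (female): BMR = 10(44.5) + 6.25(168) − 5(59) − 161 = 445 + 1050 − 295 − 161 = 1039 kcal/day.
TEE = 1039 × 1.725 = 1792.275 kcal/day.
Required daily deficit = 0.25 × 7700 ÷ 7 = 275 kcal/day.
Target intake = 1792.275 − 275 = 1517.275 kcal/day.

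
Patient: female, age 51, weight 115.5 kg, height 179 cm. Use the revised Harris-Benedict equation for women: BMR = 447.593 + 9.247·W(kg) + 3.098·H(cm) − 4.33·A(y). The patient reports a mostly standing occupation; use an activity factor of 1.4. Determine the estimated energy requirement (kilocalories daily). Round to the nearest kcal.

Harris-Benedict: BMR = 447.593 + 9.247(115.5) + 3.098(179) − 4.33(51) = 1849.3335 kcal/day.
TEE = BMR × activity factor = 1849.3335 × 1.4 = 2589.0669 kcal/day.

2589 kilocalories daily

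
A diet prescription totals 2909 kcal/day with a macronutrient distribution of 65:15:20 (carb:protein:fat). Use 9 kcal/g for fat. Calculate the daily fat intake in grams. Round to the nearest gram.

Fat energy = 20% × 2909 = 581.8 kcal.
At 9 kcal/g: 581.8 ÷ 9 = 64.6444 g.

65 g/day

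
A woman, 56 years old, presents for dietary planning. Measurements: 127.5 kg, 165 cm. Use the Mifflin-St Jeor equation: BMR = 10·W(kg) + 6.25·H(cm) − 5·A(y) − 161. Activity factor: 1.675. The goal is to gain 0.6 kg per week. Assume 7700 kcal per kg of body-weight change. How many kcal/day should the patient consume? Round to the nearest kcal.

3784 kcal/day

Mifflin-St Jeor (female): BMR = 10(127.5) + 6.25(165) − 5(56) − 161 = 1275 + 1031.25 − 280 − 161 = 1865.25 kcal/day.
TEE = 1865.25 × 1.675 = 3124.2938 kcal/day.
Required daily surplus = 0.6 × 7700 ÷ 7 = 660 kcal/day.
Target intake = 3124.2938 + 660 = 3784.2938 kcal/day.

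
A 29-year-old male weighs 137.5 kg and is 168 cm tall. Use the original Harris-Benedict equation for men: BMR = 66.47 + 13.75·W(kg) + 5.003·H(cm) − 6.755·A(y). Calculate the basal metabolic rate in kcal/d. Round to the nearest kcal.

2602 kcal/d

Harris-Benedict: BMR = 66.47 + 13.75(137.5) + 5.003(168) − 6.755(29) = 2601.704 kcal/day.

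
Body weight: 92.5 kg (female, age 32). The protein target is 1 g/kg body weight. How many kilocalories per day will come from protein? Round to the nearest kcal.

Protein = 1 g/kg × 92.5 kg = 92.5 g/day.
Protein energy = 92.5 g × 4 kcal/g = 370 kcal/day.

370 kcal/day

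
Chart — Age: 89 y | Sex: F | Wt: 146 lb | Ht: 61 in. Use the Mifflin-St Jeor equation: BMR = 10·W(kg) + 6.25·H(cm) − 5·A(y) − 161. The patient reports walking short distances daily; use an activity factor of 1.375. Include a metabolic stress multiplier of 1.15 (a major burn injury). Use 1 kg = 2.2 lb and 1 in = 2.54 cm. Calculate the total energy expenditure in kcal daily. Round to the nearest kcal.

Convert to metric: weight = 146 ÷ 2.2 = 66.3636 kg; height = 61 × 2.54 = 154.94 cm.
Mifflin-St Jeor (female): BMR = 10(66.3636) + 6.25(154.94) − 5(89) − 161 = 663.6364 + 968.375 − 445 − 161 = 1026.0114 kcal/day.
TEE = BMR × activity factor = 1026.0114 × 1.375 = 1410.7656 kcal/day.
Apply stress factor: 1410.7656 × 1.15 = 1622.3805 kcal/day.

1622 kcal daily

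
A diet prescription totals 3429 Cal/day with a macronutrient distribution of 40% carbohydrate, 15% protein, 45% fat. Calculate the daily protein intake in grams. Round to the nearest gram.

Protein energy = 15% × 3429 = 514.35 kcal.
At 4 kcal/g: 514.35 ÷ 4 = 128.5875 g.

129 g/day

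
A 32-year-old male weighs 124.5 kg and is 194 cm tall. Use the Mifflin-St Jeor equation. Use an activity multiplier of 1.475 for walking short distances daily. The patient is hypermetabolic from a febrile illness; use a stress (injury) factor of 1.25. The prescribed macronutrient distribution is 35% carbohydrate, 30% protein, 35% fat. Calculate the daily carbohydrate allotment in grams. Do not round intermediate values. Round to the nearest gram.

Mifflin-St Jeor (male): BMR = 10(124.5) + 6.25(194) − 5(32) + 5 = 1245 + 1212.5 − 160 + 5 = 2302.5 kcal/day.
TEE = 2302.5 × 1.475 = 3396.1875 kcal/day.
With stress factor 1.25: 3396.1875 × 1.25 = 4245.2344 kcal/day.
Carbohydrate energy = 35% × 4245.2344 = 1485.832 kcal.
Carbohydrate = 1485.832 ÷ 4 kcal/g = 371.458 g.

371 g/day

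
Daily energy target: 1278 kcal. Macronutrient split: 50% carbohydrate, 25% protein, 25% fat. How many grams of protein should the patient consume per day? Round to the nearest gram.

80 g/day

Protein energy = 25% × 1278 = 319.5 kcal.
At 4 kcal/g: 319.5 ÷ 4 = 79.875 g.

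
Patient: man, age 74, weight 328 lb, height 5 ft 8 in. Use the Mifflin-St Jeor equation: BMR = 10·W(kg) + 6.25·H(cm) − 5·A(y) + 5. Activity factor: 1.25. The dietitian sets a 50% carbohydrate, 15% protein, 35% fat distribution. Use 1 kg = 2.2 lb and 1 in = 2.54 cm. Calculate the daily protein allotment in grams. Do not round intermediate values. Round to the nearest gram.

103 g/day

Convert to metric: weight = 328 ÷ 2.2 = 149.0909 kg; height = (5×12 + 8) × 2.54 = 68 × 2.54 = 172.72 cm.
Mifflin-St Jeor (male): BMR = 10(149.0909) + 6.25(172.72) − 5(74) + 5 = 1490.9091 + 1079.5 − 370 + 5 = 2205.4091 kcal/day.
TEE = 2205.4091 × 1.25 = 2756.7614 kcal/day.
Protein energy = 15% × 2756.7614 = 413.5142 kcal.
Protein = 413.5142 ÷ 4 kcal/g = 103.3786 g.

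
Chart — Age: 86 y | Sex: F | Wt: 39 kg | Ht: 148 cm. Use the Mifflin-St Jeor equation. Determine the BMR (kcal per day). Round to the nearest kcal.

Mifflin-St Jeor (female): BMR = 10(39) + 6.25(148) − 5(86) − 161 = 390 + 925 − 430 − 161 = 724 kcal/day.

724 kcal per day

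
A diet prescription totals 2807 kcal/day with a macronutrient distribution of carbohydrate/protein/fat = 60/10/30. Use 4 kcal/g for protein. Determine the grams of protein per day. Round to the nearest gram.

Protein energy = 10% × 2807 = 280.7 kcal.
At 4 kcal/g: 280.7 ÷ 4 = 70.175 g.

70 g/day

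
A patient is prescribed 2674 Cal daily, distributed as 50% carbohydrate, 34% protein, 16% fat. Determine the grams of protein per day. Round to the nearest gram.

Protein energy = 34% × 2674 = 909.16 kcal.
At 4 kcal/g: 909.16 ÷ 4 = 227.29 g.

227 g/day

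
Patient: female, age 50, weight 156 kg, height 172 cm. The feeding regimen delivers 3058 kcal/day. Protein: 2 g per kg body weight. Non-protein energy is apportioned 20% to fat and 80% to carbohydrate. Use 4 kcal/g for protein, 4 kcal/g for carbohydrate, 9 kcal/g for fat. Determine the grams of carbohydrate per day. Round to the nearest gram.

Protein = 2 × 156 = 312 g → 312 × 4 = 1248 kcal.
Non-protein calories = 3058 − 1248 = 1810 kcal.
Fat: 20% × 1810 = 362 kcal; carbohydrate: 1448 kcal.
Carbohydrate: 1448 kcal ÷ 4 kcal/g = 362 g.

362 g/day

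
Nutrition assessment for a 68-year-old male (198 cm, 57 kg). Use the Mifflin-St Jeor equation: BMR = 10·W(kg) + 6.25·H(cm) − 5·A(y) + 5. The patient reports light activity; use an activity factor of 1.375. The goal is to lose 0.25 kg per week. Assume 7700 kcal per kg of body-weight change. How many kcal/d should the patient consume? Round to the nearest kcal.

Mifflin-St Jeor (male): BMR = 10(57) + 6.25(198) − 5(68) + 5 = 570 + 1237.5 − 340 + 5 = 1472.5 kcal/day.
TEE = 1472.5 × 1.375 = 2024.6875 kcal/day.
Required daily deficit = 0.25 × 7700 ÷ 7 = 275 kcal/day.
Target intake = 2024.6875 − 275 = 1749.6875 kcal/day.

1750 kcal/d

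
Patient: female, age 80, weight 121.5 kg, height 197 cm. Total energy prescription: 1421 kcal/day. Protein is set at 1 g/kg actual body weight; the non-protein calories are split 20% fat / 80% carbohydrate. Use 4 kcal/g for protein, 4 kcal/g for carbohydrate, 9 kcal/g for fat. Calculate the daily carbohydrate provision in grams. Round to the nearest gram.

187 g/day

Protein = 1 × 121.5 = 121.5 g → 121.5 × 4 = 486 kcal.
Non-protein calories = 1421 − 486 = 935 kcal.
Fat: 20% × 935 = 187 kcal; carbohydrate: 748 kcal.
Carbohydrate: 748 kcal ÷ 4 kcal/g = 187 g.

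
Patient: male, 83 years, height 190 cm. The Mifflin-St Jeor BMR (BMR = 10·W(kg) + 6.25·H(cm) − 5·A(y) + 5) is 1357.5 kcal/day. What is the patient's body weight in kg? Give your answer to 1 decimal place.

58.0 kg

1357.5 = 10·W + 6.25(190) − 5(83) + 5
10·W = 1357.5 − 777.5 = 580, so W = 58 kg.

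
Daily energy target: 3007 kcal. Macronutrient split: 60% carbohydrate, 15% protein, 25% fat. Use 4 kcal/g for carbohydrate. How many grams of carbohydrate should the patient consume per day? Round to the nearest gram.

451 g/day

Carbohydrate energy = 60% × 3007 = 1804.2 kcal.
At 4 kcal/g: 1804.2 ÷ 4 = 451.05 g.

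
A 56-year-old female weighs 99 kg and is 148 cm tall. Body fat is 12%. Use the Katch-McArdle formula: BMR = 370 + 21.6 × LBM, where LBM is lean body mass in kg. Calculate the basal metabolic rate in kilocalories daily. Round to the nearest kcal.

LBM = 99 × (1 − 0.12) = 87.12 kg. Katch-McArdle: BMR = 370 + 21.6 × 87.12 = 2251.792 kcal/day.

2252 kilocalories daily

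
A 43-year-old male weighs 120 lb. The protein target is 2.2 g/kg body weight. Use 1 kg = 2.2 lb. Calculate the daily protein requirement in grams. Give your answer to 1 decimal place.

Weight in kg = 120 ÷ 2.2 = 54.5455 kg.
Protein = 2.2 g/kg × 54.5455 kg = 120 g/day.

120.0 g/day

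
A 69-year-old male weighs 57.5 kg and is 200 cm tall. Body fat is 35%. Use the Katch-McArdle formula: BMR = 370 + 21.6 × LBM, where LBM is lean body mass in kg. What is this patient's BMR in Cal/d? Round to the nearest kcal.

LBM = 57.5 × (1 − 0.35) = 37.375 kg. Katch-McArdle: BMR = 370 + 21.6 × 37.375 = 1177.3 kcal/day.

1177 Cal/d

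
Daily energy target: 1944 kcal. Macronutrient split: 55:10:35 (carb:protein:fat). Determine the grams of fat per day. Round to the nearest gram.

76 g/day

Fat energy = 35% × 1944 = 680.4 kcal.
At 9 kcal/g: 680.4 ÷ 9 = 75.6 g.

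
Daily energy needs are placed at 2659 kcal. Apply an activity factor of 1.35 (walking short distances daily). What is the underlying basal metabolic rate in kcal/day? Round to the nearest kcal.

1970 kcal/day

BMR = TEE ÷ activity factor = 2659 ÷ 1.35 = 1969.6296 kcal/day.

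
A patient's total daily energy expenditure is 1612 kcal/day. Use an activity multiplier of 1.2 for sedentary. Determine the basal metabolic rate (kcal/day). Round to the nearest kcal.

1343 kcal/day

BMR = TEE ÷ activity factor = 1612 ÷ 1.2 = 1343.3333 kcal/day.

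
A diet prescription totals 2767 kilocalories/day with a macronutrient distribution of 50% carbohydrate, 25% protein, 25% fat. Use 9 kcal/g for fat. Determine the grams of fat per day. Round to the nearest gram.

Fat energy = 25% × 2767 = 691.75 kcal.
At 9 kcal/g: 691.75 ÷ 9 = 76.8611 g.

77 g/day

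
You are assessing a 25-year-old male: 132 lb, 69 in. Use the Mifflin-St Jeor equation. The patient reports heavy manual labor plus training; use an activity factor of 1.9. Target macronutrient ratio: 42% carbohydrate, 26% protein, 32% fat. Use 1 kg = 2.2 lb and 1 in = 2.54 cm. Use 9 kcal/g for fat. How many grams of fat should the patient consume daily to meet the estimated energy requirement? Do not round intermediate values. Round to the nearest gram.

Convert to metric: weight = 132 ÷ 2.2 = 60 kg; height = 69 × 2.54 = 175.26 cm.
Mifflin-St Jeor (male): BMR = 10(60) + 6.25(175.26) − 5(25) + 5 = 600 + 1095.375 − 125 + 5 = 1575.375 kcal/day.
TEE = 1575.375 × 1.9 = 2993.2125 kcal/day.
Fat energy = 32% × 2993.2125 = 957.828 kcal.
Fat = 957.828 ÷ 9 kcal/g = 106.4253 g.

106 g/day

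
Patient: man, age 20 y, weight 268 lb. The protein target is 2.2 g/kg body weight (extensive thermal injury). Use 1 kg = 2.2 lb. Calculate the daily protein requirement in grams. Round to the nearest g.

Weight in kg = 268 ÷ 2.2 = 121.8182 kg.
Protein = 2.2 g/kg × 121.8182 kg = 268 g/day.

268 g/day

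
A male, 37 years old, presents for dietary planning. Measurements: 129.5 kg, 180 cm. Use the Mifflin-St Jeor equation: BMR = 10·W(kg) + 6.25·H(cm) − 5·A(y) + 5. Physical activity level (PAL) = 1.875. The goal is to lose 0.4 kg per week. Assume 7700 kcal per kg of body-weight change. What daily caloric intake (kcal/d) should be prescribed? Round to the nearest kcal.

Mifflin-St Jeor (male): BMR = 10(129.5) + 6.25(180) − 5(37) + 5 = 1295 + 1125 − 185 + 5 = 2240 kcal/day.
TEE = 2240 × 1.875 = 4200 kcal/day.
Required daily deficit = 0.4 × 7700 ÷ 7 = 440 kcal/day.
Target intake = 4200 − 440 = 3760 kcal/day.

3760 kcal/d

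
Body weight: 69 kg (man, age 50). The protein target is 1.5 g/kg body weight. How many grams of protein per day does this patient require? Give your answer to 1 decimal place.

Protein = 1.5 g/kg × 69 kg = 103.5 g/day.

103.5 g/day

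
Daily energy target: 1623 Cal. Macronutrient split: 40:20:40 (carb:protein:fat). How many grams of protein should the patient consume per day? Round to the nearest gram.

Protein energy = 20% × 1623 = 324.6 kcal.
At 4 kcal/g: 324.6 ÷ 4 = 81.15 g.

81 g/day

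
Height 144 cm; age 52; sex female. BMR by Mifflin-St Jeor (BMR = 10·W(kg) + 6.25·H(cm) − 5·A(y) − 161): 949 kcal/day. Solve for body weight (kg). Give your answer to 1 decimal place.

949 = 10·W + 6.25(144) − 5(52) − 161
10·W = 949 − 479 = 470, so W = 47 kg.

47.0 kg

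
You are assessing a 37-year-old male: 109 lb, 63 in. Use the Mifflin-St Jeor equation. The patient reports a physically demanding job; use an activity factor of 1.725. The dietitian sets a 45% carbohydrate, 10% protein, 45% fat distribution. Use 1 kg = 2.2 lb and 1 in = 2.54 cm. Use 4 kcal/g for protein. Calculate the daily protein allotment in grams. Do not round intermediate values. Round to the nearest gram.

Convert to metric: weight = 109 ÷ 2.2 = 49.5455 kg; height = 63 × 2.54 = 160.02 cm.
Mifflin-St Jeor (male): BMR = 10(49.5455) + 6.25(160.02) − 5(37) + 5 = 495.4545 + 1000.125 − 185 + 5 = 1315.5795 kcal/day.
TEE = 1315.5795 × 1.725 = 2269.3747 kcal/day.
Protein energy = 10% × 2269.3747 = 226.9375 kcal.
Protein = 226.9375 ÷ 4 kcal/g = 56.7344 g.

57 g/day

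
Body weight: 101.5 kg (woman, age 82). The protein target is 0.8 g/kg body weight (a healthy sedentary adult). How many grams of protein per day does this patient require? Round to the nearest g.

81 g/day

Protein = 0.8 g/kg × 101.5 kg = 81.2 g/day.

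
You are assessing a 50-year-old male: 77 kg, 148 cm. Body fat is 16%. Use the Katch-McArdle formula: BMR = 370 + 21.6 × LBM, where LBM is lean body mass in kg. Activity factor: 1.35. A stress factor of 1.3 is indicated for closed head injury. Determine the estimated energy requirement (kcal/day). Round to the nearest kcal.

3101 kcal/day

LBM = 77 × (1 − 0.16) = 64.68 kg. Katch-McArdle: BMR = 370 + 21.6 × 64.68 = 1767.088 kcal/day.
TEE = BMR × activity factor = 1767.088 × 1.35 = 2385.5688 kcal/day.
Apply stress factor: 2385.5688 × 1.3 = 3101.2394 kcal/day.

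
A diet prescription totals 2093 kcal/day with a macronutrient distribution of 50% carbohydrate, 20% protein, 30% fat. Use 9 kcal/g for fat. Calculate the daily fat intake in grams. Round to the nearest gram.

70 g/day

Fat energy = 30% × 2093 = 627.9 kcal.
At 9 kcal/g: 627.9 ÷ 9 = 69.7667 g.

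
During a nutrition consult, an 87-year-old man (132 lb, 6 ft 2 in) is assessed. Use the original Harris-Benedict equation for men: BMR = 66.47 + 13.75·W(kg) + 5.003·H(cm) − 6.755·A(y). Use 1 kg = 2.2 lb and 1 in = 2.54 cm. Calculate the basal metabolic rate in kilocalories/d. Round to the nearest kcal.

Convert to metric: weight = 132 ÷ 2.2 = 60 kg; height = (6×12 + 2) × 2.54 = 74 × 2.54 = 187.96 cm.
Harris-Benedict: BMR = 66.47 + 13.75(60) + 5.003(187.96) − 6.755(87) = 1244.1489 kcal/day.

1244 kilocalories/d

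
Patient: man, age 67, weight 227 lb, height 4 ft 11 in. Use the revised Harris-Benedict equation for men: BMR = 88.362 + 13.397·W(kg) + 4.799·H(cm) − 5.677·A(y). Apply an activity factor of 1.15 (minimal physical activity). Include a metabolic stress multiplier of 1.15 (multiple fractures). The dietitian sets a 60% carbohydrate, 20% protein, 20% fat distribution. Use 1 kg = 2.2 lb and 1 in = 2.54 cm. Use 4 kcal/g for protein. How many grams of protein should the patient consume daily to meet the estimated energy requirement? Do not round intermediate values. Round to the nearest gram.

Convert to metric: weight = 227 ÷ 2.2 = 103.1818 kg; height = (4×12 + 11) × 2.54 = 59 × 2.54 = 149.86 cm.
Harris-Benedict: BMR = 88.362 + 13.397(103.1818) + 4.799(149.86) − 5.677(67) = 1809.508 kcal/day.
TEE = 1809.508 × 1.15 = 2080.9342 kcal/day.
With stress factor 1.15: 2080.9342 × 1.15 = 2393.0743 kcal/day.
Protein energy = 20% × 2393.0743 = 478.6149 kcal.
Protein = 478.6149 ÷ 4 kcal/g = 119.6537 g.

120 g/day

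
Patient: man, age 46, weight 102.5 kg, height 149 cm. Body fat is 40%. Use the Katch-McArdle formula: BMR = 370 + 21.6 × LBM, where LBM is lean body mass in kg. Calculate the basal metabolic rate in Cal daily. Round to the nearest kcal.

LBM = 102.5 × (1 − 0.4) = 61.5 kg. Katch-McArdle: BMR = 370 + 21.6 × 61.5 = 1698.4 kcal/day.

1698 Cal daily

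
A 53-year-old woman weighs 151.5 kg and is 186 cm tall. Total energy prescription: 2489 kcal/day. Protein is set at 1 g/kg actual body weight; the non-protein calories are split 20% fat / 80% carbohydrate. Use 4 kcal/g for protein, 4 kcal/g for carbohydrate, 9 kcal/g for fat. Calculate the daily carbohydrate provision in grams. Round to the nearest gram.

Protein = 1 × 151.5 = 151.5 g → 151.5 × 4 = 606 kcal.
Non-protein calories = 2489 − 606 = 1883 kcal.
Fat: 20% × 1883 = 376.6 kcal; carbohydrate: 1506.4 kcal.
Carbohydrate: 1506.4 kcal ÷ 4 kcal/g = 376.6 g.

377 g/day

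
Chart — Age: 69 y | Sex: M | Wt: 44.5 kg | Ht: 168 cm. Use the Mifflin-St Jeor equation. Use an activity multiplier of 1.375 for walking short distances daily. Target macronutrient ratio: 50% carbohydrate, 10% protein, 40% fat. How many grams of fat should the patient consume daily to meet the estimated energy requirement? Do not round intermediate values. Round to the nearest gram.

Mifflin-St Jeor (male): BMR = 10(44.5) + 6.25(168) − 5(69) + 5 = 445 + 1050 − 345 + 5 = 1155 kcal/day.
TEE = 1155 × 1.375 = 1588.125 kcal/day.
Fat energy = 40% × 1588.125 = 635.25 kcal.
Fat = 635.25 ÷ 9 kcal/g = 70.5833 g.

71 g/day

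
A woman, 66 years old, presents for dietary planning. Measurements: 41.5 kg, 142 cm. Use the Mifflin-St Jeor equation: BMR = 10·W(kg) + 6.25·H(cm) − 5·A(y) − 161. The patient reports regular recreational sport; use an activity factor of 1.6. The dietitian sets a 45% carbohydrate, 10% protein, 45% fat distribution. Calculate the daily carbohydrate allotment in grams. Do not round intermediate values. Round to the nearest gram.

Mifflin-St Jeor (female): BMR = 10(41.5) + 6.25(142) − 5(66) − 161 = 415 + 887.5 − 330 − 161 = 811.5 kcal/day.
TEE = 811.5 × 1.6 = 1298.4 kcal/day.
Carbohydrate energy = 45% × 1298.4 = 584.28 kcal.
Carbohydrate = 584.28 ÷ 4 kcal/g = 146.07 g.

146 g/day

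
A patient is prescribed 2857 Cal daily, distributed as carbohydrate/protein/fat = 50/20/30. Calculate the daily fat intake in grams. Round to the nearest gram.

95 g/day

Fat energy = 30% × 2857 = 857.1 kcal.
At 9 kcal/g: 857.1 ÷ 9 = 95.2333 g.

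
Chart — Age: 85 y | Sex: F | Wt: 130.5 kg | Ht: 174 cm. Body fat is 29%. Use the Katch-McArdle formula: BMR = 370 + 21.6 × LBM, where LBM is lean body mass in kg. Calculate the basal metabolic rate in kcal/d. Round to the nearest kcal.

LBM = 130.5 × (1 − 0.29) = 92.655 kg. Katch-McArdle: BMR = 370 + 21.6 × 92.655 = 2371.348 kcal/day.

2371 kcal/d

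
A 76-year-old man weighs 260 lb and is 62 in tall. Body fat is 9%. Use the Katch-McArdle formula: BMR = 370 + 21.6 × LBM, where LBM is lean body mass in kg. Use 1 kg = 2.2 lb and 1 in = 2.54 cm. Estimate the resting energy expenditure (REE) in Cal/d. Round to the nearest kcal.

2693 Cal/d

Convert to metric: weight = 260 ÷ 2.2 = 118.1818 kg; height = 62 × 2.54 = 157.48 cm.
LBM = 118.1818 × (1 − 0.09) = 107.5455 kg. Katch-McArdle: BMR = 370 + 21.6 × 107.5455 = 2692.9818 kcal/day.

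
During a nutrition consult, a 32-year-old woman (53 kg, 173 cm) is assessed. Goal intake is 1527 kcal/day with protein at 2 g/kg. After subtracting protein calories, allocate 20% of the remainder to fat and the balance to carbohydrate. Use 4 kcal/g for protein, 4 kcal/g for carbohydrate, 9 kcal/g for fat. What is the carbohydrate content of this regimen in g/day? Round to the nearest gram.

221 g/day

Protein = 2 × 53 = 106 g → 106 × 4 = 424 kcal.
Non-protein calories = 1527 − 424 = 1103 kcal.
Fat: 20% × 1103 = 220.6 kcal; carbohydrate: 882.4 kcal.
Carbohydrate: 882.4 kcal ÷ 4 kcal/g = 220.6 g.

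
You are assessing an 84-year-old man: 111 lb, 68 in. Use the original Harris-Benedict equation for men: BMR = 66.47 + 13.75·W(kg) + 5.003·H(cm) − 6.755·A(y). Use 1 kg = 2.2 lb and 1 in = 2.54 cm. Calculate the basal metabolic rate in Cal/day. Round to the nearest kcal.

1057 Cal/day

Convert to metric: weight = 111 ÷ 2.2 = 50.4545 kg; height = 68 × 2.54 = 172.72 cm.
Harris-Benedict: BMR = 66.47 + 13.75(50.4545) + 5.003(172.72) − 6.755(84) = 1056.9182 kcal/day.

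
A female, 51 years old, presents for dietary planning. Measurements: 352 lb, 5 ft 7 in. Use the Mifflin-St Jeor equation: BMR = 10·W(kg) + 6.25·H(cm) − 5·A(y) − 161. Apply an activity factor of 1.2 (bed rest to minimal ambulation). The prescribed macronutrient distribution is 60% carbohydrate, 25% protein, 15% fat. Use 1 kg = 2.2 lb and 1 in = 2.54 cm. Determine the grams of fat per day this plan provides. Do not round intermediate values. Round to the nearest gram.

Convert to metric: weight = 352 ÷ 2.2 = 160 kg; height = (5×12 + 7) × 2.54 = 67 × 2.54 = 170.18 cm.
Mifflin-St Jeor (female): BMR = 10(160) + 6.25(170.18) − 5(51) − 161 = 1600 + 1063.625 − 255 − 161 = 2247.625 kcal/day.
TEE = 2247.625 × 1.2 = 2697.15 kcal/day.
Fat energy = 15% × 2697.15 = 404.5725 kcal.
Fat = 404.5725 ÷ 9 kcal/g = 44.9525 g.

45 g/day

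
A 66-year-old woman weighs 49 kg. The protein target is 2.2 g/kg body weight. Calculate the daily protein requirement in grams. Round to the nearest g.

Protein = 2.2 g/kg × 49 kg = 107.8 g/day.

108 g/day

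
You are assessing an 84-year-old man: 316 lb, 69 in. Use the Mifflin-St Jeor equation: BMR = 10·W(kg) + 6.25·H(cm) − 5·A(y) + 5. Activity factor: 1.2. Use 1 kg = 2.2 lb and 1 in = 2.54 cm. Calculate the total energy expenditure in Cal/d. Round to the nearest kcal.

2540 Cal/d

Convert to metric: weight = 316 ÷ 2.2 = 143.6364 kg; height = 69 × 2.54 = 175.26 cm.
Mifflin-St Jeor (male): BMR = 10(143.6364) + 6.25(175.26) − 5(84) + 5 = 1436.3636 + 1095.375 − 420 + 5 = 2116.7386 kcal/day.
TEE = BMR × activity factor = 2116.7386 × 1.2 = 2540.0864 kcal/day.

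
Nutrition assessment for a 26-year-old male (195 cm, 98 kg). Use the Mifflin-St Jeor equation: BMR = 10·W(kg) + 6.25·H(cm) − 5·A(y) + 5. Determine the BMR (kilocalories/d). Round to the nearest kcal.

Mifflin-St Jeor (male): BMR = 10(98) + 6.25(195) − 5(26) + 5 = 980 + 1218.75 − 130 + 5 = 2073.75 kcal/day.

2074 kilocalories/d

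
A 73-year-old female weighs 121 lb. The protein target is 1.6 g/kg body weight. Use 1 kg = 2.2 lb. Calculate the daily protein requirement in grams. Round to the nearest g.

Weight in kg = 121 ÷ 2.2 = 55 kg.
Protein = 1.6 g/kg × 55 kg = 88 g/day.

88 g/day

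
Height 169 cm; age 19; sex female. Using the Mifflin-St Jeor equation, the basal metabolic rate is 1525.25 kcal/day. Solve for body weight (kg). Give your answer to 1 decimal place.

1525.25 = 10·W + 6.25(169) − 5(19) − 161
10·W = 1525.25 − 800.25 = 725, so W = 72.5 kg.

72.5 kg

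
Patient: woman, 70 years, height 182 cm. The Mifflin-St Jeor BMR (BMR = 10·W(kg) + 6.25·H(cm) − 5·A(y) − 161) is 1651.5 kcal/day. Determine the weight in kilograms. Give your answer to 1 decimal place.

102.5 kg

1651.5 = 10·W + 6.25(182) − 5(70) − 161
10·W = 1651.5 − 626.5 = 1025, so W = 102.5 kg.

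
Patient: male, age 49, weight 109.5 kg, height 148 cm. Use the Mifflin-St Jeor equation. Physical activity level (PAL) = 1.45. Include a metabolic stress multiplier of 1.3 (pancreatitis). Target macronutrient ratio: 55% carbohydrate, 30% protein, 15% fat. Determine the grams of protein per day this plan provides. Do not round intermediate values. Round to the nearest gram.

252 g/day

Mifflin-St Jeor (male): BMR = 10(109.5) + 6.25(148) − 5(49) + 5 = 1095 + 925 − 245 + 5 = 1780 kcal/day.
TEE = 1780 × 1.45 = 2581 kcal/day.
With stress factor 1.3: 2581 × 1.3 = 3355.3 kcal/day.
Protein energy = 30% × 3355.3 = 1006.59 kcal.
Protein = 1006.59 ÷ 4 kcal/g = 251.6475 g.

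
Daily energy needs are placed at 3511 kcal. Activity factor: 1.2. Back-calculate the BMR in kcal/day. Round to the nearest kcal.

2926 kcal/day

BMR = TEE ÷ activity factor = 3511 ÷ 1.2 = 2925.8333 kcal/day.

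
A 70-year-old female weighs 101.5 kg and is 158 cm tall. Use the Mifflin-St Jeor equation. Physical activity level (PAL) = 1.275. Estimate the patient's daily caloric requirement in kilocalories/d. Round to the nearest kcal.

1902 kilocalories/d

Mifflin-St Jeor (female): BMR = 10(101.5) + 6.25(158) − 5(70) − 161 = 1015 + 987.5 − 350 − 161 = 1491.5 kcal/day.
TEE = BMR × activity factor = 1491.5 × 1.275 = 1901.6625 kcal/day.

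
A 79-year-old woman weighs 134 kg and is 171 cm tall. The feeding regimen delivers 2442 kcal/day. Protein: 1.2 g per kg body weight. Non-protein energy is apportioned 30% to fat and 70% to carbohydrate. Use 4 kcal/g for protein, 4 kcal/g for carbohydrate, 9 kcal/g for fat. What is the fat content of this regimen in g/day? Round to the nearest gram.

60 g/day

Protein = 1.2 × 134 = 160.8 g → 160.8 × 4 = 643.2 kcal.
Non-protein calories = 2442 − 643.2 = 1798.8 kcal.
Fat: 30% × 1798.8 = 539.64 kcal; carbohydrate: 1259.16 kcal.
Fat: 539.64 kcal ÷ 9 kcal/g = 59.96 g.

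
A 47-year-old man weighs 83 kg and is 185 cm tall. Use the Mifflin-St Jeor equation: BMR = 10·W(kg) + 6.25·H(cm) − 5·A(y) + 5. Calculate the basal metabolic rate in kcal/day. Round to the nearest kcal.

1756 kcal/day

Mifflin-St Jeor (male): BMR = 10(83) + 6.25(185) − 5(47) + 5 = 830 + 1156.25 − 235 + 5 = 1756.25 kcal/day.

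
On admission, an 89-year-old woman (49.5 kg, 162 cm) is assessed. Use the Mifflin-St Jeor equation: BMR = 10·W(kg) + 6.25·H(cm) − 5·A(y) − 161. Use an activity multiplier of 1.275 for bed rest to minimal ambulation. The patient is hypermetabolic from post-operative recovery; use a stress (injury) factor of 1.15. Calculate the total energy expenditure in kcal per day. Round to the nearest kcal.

Mifflin-St Jeor (female): BMR = 10(49.5) + 6.25(162) − 5(89) − 161 = 495 + 1012.5 − 445 − 161 = 901.5 kcal/day.
TEE = BMR × activity factor = 901.5 × 1.275 = 1149.4125 kcal/day.
Apply stress factor: 1149.4125 × 1.15 = 1321.8244 kcal/day.

1322 kcal per day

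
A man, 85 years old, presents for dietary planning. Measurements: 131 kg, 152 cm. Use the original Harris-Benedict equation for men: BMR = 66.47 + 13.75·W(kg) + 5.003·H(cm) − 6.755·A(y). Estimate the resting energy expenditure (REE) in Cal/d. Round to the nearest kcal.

2054 Cal/d

Harris-Benedict: BMR = 66.47 + 13.75(131) + 5.003(152) − 6.755(85) = 2054.001 kcal/day.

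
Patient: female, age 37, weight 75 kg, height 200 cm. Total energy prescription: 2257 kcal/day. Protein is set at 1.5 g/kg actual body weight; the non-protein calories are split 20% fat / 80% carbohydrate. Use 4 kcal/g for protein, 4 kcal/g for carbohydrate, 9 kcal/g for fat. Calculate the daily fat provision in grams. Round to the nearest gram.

40 g/day

Protein = 1.5 × 75 = 112.5 g → 112.5 × 4 = 450 kcal.
Non-protein calories = 2257 − 450 = 1807 kcal.
Fat: 20% × 1807 = 361.4 kcal; carbohydrate: 1445.6 kcal.
Fat: 361.4 kcal ÷ 9 kcal/g = 40.1556 g.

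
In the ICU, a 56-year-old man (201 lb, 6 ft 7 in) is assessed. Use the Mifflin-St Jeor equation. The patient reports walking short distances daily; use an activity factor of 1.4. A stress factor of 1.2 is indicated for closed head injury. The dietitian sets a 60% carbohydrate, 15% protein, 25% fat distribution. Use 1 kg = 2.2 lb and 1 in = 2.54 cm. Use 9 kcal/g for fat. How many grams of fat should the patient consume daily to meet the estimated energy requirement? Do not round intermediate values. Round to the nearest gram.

Convert to metric: weight = 201 ÷ 2.2 = 91.3636 kg; height = (6×12 + 7) × 2.54 = 79 × 2.54 = 200.66 cm.
Mifflin-St Jeor (male): BMR = 10(91.3636) + 6.25(200.66) − 5(56) + 5 = 913.6364 + 1254.125 − 280 + 5 = 1892.7614 kcal/day.
TEE = 1892.7614 × 1.4 = 2649.8659 kcal/day.
With stress factor 1.2: 2649.8659 × 1.2 = 3179.8391 kcal/day.
Fat energy = 25% × 3179.8391 = 794.9598 kcal.
Fat = 794.9598 ÷ 9 kcal/g = 88.3289 g.

88 g/day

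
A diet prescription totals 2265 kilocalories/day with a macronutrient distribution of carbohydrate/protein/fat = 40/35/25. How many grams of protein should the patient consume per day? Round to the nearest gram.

198 g/day

Protein energy = 35% × 2265 = 792.75 kcal.
At 4 kcal/g: 792.75 ÷ 4 = 198.1875 g.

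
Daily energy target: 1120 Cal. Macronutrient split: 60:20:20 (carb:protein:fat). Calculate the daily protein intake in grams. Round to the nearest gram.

Protein energy = 20% × 1120 = 224 kcal.
At 4 kcal/g: 224 ÷ 4 = 56 g.

56 g/day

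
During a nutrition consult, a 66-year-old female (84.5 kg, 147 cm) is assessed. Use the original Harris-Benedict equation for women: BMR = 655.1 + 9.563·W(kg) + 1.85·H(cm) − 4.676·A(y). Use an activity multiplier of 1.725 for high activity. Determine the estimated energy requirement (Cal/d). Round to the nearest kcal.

Harris-Benedict: BMR = 655.1 + 9.563(84.5) + 1.85(147) − 4.676(66) = 1426.5075 kcal/day.
TEE = BMR × activity factor = 1426.5075 × 1.725 = 2460.7254 kcal/day.

2461 Cal/d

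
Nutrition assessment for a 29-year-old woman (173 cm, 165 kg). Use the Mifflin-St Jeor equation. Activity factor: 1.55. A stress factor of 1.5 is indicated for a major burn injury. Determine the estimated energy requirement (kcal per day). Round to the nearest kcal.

5639 kcal per day

Mifflin-St Jeor (female): BMR = 10(165) + 6.25(173) − 5(29) − 161 = 1650 + 1081.25 − 145 − 161 = 2425.25 kcal/day.
TEE = BMR × activity factor = 2425.25 × 1.55 = 3759.1375 kcal/day.
Apply stress factor: 3759.1375 × 1.5 = 5638.7063 kcal/day.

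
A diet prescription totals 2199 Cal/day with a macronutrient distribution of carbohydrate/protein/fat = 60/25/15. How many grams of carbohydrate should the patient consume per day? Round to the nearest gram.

Carbohydrate energy = 60% × 2199 = 1319.4 kcal.
At 4 kcal/g: 1319.4 ÷ 4 = 329.85 g.

330 g/day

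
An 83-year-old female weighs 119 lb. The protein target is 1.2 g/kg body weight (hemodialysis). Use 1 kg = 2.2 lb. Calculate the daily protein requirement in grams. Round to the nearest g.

Weight in kg = 119 ÷ 2.2 = 54.0909 kg.
Protein = 1.2 g/kg × 54.0909 kg = 64.9091 g/day.

65 g/day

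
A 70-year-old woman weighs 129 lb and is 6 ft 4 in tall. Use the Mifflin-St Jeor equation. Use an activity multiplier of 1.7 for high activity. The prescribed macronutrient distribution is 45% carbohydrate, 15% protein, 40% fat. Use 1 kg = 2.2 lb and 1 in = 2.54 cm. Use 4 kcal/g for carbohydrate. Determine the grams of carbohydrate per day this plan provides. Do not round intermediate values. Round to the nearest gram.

Convert to metric: weight = 129 ÷ 2.2 = 58.6364 kg; height = (6×12 + 4) × 2.54 = 76 × 2.54 = 193.04 cm.
Mifflin-St Jeor (female): BMR = 10(58.6364) + 6.25(193.04) − 5(70) − 161 = 586.3636 + 1206.5 − 350 − 161 = 1281.8636 kcal/day.
TEE = 1281.8636 × 1.7 = 2179.1682 kcal/day.
Carbohydrate energy = 45% × 2179.1682 = 980.6257 kcal.
Carbohydrate = 980.6257 ÷ 4 kcal/g = 245.1564 g.

245 g/day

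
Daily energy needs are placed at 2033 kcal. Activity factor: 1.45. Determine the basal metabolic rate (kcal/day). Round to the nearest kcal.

1402 kcal/day

BMR = TEE ÷ activity factor = 2033 ÷ 1.45 = 1402.069 kcal/day.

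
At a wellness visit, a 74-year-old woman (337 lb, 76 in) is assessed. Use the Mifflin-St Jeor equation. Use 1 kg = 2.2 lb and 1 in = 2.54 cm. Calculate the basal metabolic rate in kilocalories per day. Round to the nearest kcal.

Convert to metric: weight = 337 ÷ 2.2 = 153.1818 kg; height = 76 × 2.54 = 193.04 cm.
Mifflin-St Jeor (female): BMR = 10(153.1818) + 6.25(193.04) − 5(74) − 161 = 1531.8182 + 1206.5 − 370 − 161 = 2207.3182 kcal/day.

2207 kilocalories per day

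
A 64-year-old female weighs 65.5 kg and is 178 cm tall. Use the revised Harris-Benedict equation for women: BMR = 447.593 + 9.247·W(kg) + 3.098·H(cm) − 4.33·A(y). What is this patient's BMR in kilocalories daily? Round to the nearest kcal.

Harris-Benedict: BMR = 447.593 + 9.247(65.5) + 3.098(178) − 4.33(64) = 1327.5955 kcal/day.

1328 kilocalories daily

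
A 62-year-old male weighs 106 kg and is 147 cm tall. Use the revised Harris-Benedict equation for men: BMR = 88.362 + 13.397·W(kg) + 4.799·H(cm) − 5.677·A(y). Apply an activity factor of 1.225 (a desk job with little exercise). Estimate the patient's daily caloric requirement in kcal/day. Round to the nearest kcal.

Harris-Benedict: BMR = 88.362 + 13.397(106) + 4.799(147) − 5.677(62) = 1861.923 kcal/day.
TEE = BMR × activity factor = 1861.923 × 1.225 = 2280.8557 kcal/day.

2281 kcal/day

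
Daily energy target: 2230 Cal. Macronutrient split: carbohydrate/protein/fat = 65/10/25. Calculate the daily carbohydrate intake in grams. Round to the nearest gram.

362 g/day

Carbohydrate energy = 65% × 2230 = 1449.5 kcal.
At 4 kcal/g: 1449.5 ÷ 4 = 362.375 g.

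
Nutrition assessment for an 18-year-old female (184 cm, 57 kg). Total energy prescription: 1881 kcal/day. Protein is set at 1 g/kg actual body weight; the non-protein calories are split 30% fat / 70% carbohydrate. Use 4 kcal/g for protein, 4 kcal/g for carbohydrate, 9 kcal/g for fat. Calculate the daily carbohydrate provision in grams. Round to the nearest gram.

289 g/day

Protein = 1 × 57 = 57 g → 57 × 4 = 228 kcal.
Non-protein calories = 1881 − 228 = 1653 kcal.
Fat: 30% × 1653 = 495.9 kcal; carbohydrate: 1157.1 kcal.
Carbohydrate: 1157.1 kcal ÷ 4 kcal/g = 289.275 g.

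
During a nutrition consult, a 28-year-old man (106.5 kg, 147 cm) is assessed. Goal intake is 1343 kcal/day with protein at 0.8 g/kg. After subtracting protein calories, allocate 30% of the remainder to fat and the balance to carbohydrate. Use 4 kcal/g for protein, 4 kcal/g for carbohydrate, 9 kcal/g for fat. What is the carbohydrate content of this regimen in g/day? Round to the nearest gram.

Protein = 0.8 × 106.5 = 85.2 g → 85.2 × 4 = 340.8 kcal.
Non-protein calories = 1343 − 340.8 = 1002.2 kcal.
Fat: 30% × 1002.2 = 300.66 kcal; carbohydrate: 701.54 kcal.
Carbohydrate: 701.54 kcal ÷ 4 kcal/g = 175.385 g.

175 g/day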